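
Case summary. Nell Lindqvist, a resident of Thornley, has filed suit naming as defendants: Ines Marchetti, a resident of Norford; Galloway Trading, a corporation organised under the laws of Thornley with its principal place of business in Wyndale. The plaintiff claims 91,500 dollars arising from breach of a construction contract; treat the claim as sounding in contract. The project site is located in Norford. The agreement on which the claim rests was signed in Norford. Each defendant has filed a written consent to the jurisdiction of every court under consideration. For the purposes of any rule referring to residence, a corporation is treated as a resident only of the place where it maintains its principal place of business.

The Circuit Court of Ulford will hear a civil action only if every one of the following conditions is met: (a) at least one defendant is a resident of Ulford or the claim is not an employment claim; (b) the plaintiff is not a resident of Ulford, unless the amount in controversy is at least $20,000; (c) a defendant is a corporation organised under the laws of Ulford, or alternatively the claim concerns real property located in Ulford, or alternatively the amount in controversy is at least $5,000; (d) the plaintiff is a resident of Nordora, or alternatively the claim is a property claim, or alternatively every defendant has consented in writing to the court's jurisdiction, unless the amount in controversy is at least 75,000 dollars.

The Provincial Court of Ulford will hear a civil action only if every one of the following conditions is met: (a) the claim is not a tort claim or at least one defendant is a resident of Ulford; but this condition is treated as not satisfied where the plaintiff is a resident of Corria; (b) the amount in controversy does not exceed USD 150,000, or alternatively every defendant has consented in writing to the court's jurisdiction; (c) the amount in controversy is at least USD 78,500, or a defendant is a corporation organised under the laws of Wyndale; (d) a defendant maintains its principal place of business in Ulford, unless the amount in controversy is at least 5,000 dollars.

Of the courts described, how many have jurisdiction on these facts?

The Circuit Court of Ulford:
  (a) The claim is a contract claim, not an employment claim, so this disjunct is met. Satisfied.
  (b) The plaintiff resides in Thornley, which is not Ulford. Satisfied.
  (c) The amount in controversy is USD 91,500, which meets the 5,000 dollars floor, which satisfies one of the alternatives. Met.
  (d) Every defendant has filed written consent — that alternative is enough. Met.
  → The court has jurisdiction.
The Provincial Court of Ulford:
  (a) The claim is a contract claim, not a tort claim — that alternative is enough. And the carve-out is inapplicable — the plaintiff resides in Thornley, not Corria. Condition met.
  (b) The amount in controversy is $91,500, within the USD 150,000 ceiling, which satisfies one of the alternatives. Condition met.
  (c) The amount in controversy is 91,500 dollars, which meets the USD 78,500 floor, so this disjunct is met. Satisfied.
  (d) The corporate defendant(s) have their principal place of business in Wyndale, not Ulford. The proviso rescues it, though: the amount in controversy is USD 91,500, which meets the $5,000 floor. Met.
  → All conditions met; jurisdiction exists.
Courts with jurisdiction: the Circuit Court of Ulford, the Provincial Court of Ulford — 2 in total.

2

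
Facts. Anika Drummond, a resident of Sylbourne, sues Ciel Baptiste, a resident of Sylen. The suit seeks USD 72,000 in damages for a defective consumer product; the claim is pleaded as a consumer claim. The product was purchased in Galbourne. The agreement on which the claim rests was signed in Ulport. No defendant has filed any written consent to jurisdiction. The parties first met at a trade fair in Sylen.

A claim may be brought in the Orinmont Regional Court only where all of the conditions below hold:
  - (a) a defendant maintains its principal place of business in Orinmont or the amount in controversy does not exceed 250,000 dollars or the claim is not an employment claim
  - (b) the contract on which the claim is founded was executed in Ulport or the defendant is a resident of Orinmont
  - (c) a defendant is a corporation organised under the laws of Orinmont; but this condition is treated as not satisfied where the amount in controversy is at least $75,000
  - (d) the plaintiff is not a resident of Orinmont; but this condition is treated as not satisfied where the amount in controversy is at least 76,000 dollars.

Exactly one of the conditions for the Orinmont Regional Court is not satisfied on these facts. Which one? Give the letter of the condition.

The Orinmont Regional Court:
  (a) The amount in controversy is 72,000 dollars, within the $250,000 ceiling — that alternative is enough. Met.
  (b) The contract was executed in Ulport — that alternative is enough. Satisfied.
  (c) No defendant is a corporation. Fails.
  (d) The plaintiff resides in Sylbourne, which is not Orinmont. The carve-out does not apply: the amount in controversy is USD 72,000, below the USD 76,000 floor. Met.
Only condition (c) fails.

(c)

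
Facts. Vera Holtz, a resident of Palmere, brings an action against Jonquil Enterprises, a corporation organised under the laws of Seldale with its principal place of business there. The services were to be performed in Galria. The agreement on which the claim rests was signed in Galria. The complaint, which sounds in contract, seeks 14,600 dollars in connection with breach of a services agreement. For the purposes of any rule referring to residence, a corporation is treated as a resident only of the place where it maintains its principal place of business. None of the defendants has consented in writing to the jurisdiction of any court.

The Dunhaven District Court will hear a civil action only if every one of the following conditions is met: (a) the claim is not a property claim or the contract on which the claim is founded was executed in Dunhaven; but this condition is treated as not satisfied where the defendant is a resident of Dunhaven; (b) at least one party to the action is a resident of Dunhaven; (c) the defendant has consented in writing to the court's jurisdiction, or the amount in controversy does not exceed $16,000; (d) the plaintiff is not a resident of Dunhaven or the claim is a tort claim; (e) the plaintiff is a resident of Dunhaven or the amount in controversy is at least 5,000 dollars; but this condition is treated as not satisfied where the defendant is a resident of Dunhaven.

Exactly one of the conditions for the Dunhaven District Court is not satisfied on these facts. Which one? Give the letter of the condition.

(b)

The Dunhaven District Court:
  (a) The claim is a contract claim, not a property claim — that alternative is enough. The carve-out does not apply: the defendant resides in Seldale, not Dunhaven. Satisfied.
  (b) No party resides in Dunhaven. Fails.
  (c) The amount in controversy is 14,600 dollars, within the 16,000 dollars ceiling, so one alternative holds. Met.
  (d) The plaintiff resides in Palmere, which is not Dunhaven, so this disjunct is met. Condition met.
  (e) The amount in controversy is USD 14,600, which meets the 5,000 dollars floor, so this disjunct is met. The exception is not triggered, since the defendant resides in Seldale, not Dunhaven. Met.
Only condition (b) fails.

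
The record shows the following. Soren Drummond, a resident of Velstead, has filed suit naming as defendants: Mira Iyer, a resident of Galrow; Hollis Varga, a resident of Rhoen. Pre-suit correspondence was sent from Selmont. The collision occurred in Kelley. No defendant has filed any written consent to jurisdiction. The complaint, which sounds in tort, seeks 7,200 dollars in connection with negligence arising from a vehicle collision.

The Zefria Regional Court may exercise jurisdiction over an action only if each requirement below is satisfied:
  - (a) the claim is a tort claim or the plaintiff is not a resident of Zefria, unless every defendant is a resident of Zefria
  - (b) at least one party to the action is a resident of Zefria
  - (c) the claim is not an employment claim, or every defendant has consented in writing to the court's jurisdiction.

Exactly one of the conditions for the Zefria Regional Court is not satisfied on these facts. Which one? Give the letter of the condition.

The Zefria Regional Court:
  (a) The claim is a tort claim, which satisfies one of the alternatives. Met.
  (b) No party resides in Zefria. Not satisfied.
  (c) The claim is a tort claim, not an employment claim — that alternative is enough. Satisfied.
Only condition (b) fails.

(b)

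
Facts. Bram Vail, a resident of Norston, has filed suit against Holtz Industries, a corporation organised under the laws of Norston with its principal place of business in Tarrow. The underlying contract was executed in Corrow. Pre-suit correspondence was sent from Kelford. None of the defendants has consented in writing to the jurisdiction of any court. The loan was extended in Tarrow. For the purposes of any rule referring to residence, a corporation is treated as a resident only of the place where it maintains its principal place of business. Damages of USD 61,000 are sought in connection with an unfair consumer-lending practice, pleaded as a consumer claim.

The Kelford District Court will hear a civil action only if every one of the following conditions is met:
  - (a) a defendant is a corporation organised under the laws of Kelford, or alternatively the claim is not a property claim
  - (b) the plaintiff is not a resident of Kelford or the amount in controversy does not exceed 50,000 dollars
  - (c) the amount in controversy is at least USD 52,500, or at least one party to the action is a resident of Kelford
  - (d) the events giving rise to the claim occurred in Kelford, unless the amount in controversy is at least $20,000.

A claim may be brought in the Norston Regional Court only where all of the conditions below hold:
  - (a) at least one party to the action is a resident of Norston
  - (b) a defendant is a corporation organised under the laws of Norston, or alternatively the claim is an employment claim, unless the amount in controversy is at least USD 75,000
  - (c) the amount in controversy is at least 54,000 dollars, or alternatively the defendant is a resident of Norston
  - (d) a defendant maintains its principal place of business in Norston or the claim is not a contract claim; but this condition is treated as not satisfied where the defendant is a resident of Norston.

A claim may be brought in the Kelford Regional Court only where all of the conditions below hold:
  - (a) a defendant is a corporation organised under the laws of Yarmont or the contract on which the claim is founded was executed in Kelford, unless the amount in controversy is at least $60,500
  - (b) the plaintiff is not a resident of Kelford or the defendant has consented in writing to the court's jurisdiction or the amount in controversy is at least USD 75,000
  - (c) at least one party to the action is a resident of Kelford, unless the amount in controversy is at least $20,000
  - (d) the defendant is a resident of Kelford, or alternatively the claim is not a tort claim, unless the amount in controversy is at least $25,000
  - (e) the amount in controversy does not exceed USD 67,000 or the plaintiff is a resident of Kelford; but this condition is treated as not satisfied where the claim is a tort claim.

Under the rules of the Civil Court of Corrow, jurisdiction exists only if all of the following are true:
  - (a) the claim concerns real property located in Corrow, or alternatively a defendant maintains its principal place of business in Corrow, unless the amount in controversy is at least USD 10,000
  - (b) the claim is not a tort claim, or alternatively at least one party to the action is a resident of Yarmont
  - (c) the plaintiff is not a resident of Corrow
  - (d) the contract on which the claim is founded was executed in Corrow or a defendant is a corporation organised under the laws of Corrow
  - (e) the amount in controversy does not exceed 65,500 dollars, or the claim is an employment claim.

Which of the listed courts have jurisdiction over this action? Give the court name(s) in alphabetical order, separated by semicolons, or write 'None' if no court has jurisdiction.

The Kelford District Court:
  (a) The claim is a consumer claim, not a property claim, so this disjunct is met. Met.
  (b) The plaintiff resides in Norston, which is not Kelford, so this disjunct is met. Condition met.
  (c) The amount in controversy is 61,000 dollars, which meets the $52,500 floor, so this disjunct is met. Met.
  (d) The operative events occurred in Tarrow, not Kelford. The proviso rescues it, though: the amount in controversy is 61,000 dollars, which meets the USD 20,000 floor. Met.
  → The court has jurisdiction.
The Norston Regional Court:
  (a) Bram Vail resides in Norston. Satisfied.
  (b) Holtz Industries is organised under the laws of Norston, so this disjunct is met. Satisfied.
  (c) The amount in controversy is USD 61,000, which meets the 54,000 dollars floor, so this disjunct is met. Condition met.
  (d) The claim is a consumer claim, not a contract claim, so this disjunct is met. And the carve-out is inapplicable — the defendant resides in Tarrow, not Norston. Met.
  → All conditions met; jurisdiction exists.
The Kelford Regional Court:
  (a) The corporate defendant(s) are organised in Norston, not Yarmont; the contract was executed in Corrow, not Kelford — none of the alternatives is met. However, the amount in controversy is USD 61,000, which meets the $60,500 floor, so the 'unless' proviso supplies this condition. Condition met.
  (b) The plaintiff resides in Norston, which is not Kelford, which satisfies one of the alternatives. Satisfied.
  (c) No party resides in Kelford. The proviso rescues it, though: the amount in controversy is $61,000, which meets the $20,000 floor. Met.
  (d) The claim is a consumer claim, not a tort claim, so this disjunct is met. Condition met.
  (e) The amount in controversy is USD 61,000, within the $67,000 ceiling, so one alternative holds. And the carve-out is inapplicable — the claim is a consumer claim, not a tort claim. Condition met.
  → Jurisdiction lies.
The Civil Court of Corrow:
  (a) The claim does not concern real property; the corporate defendant(s) have their principal place of business in Tarrow, not Corrow — none of the alternatives is met. The proviso rescues it, though: the amount in controversy is USD 61,000, which meets the $10,000 floor. Satisfied.
  (b) The claim is a consumer claim, not a tort claim, so this disjunct is met. Condition met.
  (c) The plaintiff resides in Norston, which is not Corrow. Condition met.
  (d) The contract was executed in Corrow, which satisfies one of the alternatives. Met.
  (e) The amount in controversy is 61,000 dollars, within the $65,500 ceiling — that alternative is enough. Met.
  → Every requirement is satisfied — jurisdiction.

the Civil Court of Corrow; the Kelford District Court; the Kelford Regional Court; the Norston Regional Court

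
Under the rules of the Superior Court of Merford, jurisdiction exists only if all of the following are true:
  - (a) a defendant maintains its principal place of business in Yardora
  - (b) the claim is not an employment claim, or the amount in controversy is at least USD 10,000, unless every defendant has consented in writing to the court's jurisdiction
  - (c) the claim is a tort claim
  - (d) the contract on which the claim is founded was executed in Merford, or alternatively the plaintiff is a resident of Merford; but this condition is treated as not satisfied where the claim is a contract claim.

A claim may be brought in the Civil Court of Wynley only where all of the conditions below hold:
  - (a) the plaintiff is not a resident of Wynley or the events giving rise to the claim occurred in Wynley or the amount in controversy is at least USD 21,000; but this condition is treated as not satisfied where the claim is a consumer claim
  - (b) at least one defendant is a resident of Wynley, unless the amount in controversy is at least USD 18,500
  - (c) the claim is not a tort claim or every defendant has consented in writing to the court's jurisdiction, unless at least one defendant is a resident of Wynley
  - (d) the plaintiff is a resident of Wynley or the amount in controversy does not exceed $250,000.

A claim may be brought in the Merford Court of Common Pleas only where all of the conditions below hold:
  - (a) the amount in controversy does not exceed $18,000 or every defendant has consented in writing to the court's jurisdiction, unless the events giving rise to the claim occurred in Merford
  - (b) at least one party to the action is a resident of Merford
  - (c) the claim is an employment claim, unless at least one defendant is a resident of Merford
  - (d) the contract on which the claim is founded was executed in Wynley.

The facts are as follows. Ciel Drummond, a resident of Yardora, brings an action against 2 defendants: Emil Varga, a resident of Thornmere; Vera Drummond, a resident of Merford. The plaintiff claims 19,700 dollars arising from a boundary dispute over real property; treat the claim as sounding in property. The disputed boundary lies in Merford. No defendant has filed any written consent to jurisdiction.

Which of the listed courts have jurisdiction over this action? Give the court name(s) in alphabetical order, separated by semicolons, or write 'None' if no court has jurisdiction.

the Civil Court of Wynley

The Superior Court of Merford:
  (a) No defendant is a corporation. Not satisfied.
  (b) The claim is a property claim, not an employment claim — that alternative is enough. Condition met.
  (c) The claim is a property claim, not a tort claim. Not met.
  (d) No contract (and hence no place of execution) is alleged; the plaintiff resides in Yardora, not Merford — every alternative fails. Not met.
  → At least one condition fails; no jurisdiction.
The Civil Court of Wynley:
  (a) The plaintiff resides in Yardora, which is not Wynley, which satisfies one of the alternatives. And the carve-out is inapplicable — the claim is a property claim, not a consumer claim. Met.
  (b) No defendant resides in Wynley (they reside in Thornmere, Merford). However, the amount in controversy is $19,700, which meets the $18,500 floor, so the 'unless' proviso supplies this condition. Satisfied.
  (c) The claim is a property claim, not a tort claim, which satisfies one of the alternatives. Condition met.
  (d) The amount in controversy is $19,700, within the 250,000 dollars ceiling, so one alternative holds. Met.
  → Jurisdiction lies.
The Merford Court of Common Pleas:
  (a) The amount in controversy is 19,700 dollars, above the USD 18,000 ceiling; no such written consent has been filed — none of the alternatives is met. However, the operative events occurred in Merford, so the 'unless' proviso supplies this condition. Met.
  (b) Vera Drummond resides in Merford. Met.
  (c) The claim is a property claim, not an employment claim. But Vera Drummond resides in Merford, and the 'unless' clause therefore excuses the requirement. Met.
  (d) No contract (and hence no place of execution) is alleged. Not satisfied.
  → No jurisdiction.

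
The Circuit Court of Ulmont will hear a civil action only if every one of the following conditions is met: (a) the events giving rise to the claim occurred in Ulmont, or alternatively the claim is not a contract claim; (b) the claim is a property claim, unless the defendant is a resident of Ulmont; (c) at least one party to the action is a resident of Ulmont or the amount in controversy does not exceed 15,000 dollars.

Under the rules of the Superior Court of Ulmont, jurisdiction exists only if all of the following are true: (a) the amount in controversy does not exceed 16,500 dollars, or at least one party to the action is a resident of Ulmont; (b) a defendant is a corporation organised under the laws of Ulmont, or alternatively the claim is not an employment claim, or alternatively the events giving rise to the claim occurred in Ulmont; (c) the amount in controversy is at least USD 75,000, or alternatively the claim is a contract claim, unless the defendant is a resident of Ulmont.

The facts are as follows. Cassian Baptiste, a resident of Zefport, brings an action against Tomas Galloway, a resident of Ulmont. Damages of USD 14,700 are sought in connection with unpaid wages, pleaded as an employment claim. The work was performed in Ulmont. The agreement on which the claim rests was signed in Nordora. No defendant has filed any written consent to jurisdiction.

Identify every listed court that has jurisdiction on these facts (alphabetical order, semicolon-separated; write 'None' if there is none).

the Circuit Court of Ulmont; the Superior Court of Ulmont

The Circuit Court of Ulmont:
  (a) The operative events occurred in Ulmont — that alternative is enough. Met.
  (b) The claim is an employment claim, not a property claim. However, the defendant resides in Ulmont, so the 'unless' proviso supplies this condition. Satisfied.
  (c) Tomas Galloway resides in Ulmont, so one alternative holds. Condition met.
  → The court has jurisdiction.
The Superior Court of Ulmont:
  (a) The amount in controversy is USD 14,700, within the USD 16,500 ceiling, so one alternative holds. Met.
  (b) The operative events occurred in Ulmont, so this disjunct is met. Condition met.
  (c) The amount in controversy is $14,700, below the USD 75,000 floor; the claim is an employment claim, not a contract claim — every alternative fails. However, the defendant resides in Ulmont, so the 'unless' proviso supplies this condition. Met.
  → All conditions met; jurisdiction exists.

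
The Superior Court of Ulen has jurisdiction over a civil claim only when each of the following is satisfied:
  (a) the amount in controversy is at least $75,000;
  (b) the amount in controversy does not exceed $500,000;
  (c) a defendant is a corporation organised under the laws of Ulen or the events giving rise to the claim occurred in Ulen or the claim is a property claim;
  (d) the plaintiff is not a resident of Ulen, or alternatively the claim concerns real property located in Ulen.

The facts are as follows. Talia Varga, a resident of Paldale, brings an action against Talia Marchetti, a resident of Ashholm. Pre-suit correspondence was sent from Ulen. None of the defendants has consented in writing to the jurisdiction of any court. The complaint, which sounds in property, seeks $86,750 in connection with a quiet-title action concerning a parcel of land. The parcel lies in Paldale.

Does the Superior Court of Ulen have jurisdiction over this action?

The Superior Court of Ulen:
  (a) The amount in controversy is USD 86,750, which meets the 75,000 dollars floor. Condition met.
  (b) The amount in controversy is 86,750 dollars, within the 500,000 dollars ceiling. Condition met.
  (c) The claim is a property claim, which satisfies one of the alternatives. Condition met.
  (d) The plaintiff resides in Paldale, which is not Ulen — that alternative is enough. Met.
  → Every requirement is satisfied — jurisdiction.

Yes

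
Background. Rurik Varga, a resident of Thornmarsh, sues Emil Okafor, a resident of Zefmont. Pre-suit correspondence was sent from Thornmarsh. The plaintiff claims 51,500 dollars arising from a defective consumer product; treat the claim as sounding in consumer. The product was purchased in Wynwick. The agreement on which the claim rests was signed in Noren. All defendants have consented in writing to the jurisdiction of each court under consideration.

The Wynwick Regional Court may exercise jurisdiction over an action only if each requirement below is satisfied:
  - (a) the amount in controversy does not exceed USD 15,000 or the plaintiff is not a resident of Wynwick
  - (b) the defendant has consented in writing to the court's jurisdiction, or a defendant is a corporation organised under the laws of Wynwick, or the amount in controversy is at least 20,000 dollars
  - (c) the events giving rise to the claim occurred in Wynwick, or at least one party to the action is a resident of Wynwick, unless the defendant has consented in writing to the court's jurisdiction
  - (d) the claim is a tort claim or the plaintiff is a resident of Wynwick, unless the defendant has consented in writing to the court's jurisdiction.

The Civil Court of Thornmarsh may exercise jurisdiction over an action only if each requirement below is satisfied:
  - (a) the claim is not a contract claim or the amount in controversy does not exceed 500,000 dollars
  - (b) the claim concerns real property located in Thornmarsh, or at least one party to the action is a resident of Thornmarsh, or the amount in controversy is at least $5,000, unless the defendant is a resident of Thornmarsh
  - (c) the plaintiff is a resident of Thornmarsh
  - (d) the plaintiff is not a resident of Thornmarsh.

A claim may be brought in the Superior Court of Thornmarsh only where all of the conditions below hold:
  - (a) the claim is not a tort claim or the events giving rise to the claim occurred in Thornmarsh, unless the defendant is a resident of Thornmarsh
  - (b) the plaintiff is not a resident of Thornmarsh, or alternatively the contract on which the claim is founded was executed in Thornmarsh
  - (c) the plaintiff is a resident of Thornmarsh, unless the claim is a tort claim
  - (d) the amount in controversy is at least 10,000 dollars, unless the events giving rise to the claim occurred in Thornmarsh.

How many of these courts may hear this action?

1

The Wynwick Regional Court:
  (a) The plaintiff resides in Thornmarsh, which is not Wynwick — that alternative is enough. Condition met.
  (b) Every defendant has filed written consent, which satisfies one of the alternatives. Condition met.
  (c) The operative events occurred in Wynwick — that alternative is enough. Satisfied.
  (d) The claim is a consumer claim, not a tort claim; the plaintiff resides in Thornmarsh, not Wynwick — every alternative fails. The proviso rescues it, though: every defendant has filed written consent. Satisfied.
  → Every requirement is satisfied — jurisdiction.
The Civil Court of Thornmarsh:
  (a) The claim is a consumer claim, not a contract claim, so this disjunct is met. Satisfied.
  (b) Rurik Varga resides in Thornmarsh, so one alternative holds. Condition met.
  (c) The plaintiff resides in Thornmarsh. Satisfied.
  (d) The plaintiff resides in Thornmarsh. Not satisfied.
  → At least one condition fails; no jurisdiction.
The Superior Court of Thornmarsh:
  (a) The claim is a consumer claim, not a tort claim, which satisfies one of the alternatives. Met.
  (b) The plaintiff resides in Thornmarsh; the contract was executed in Noren, not Thornmarsh — every alternative fails. Not met.
  (c) The plaintiff resides in Thornmarsh. Condition met.
  (d) The amount in controversy is USD 51,500, which meets the 10,000 dollars floor. Satisfied.
  → No jurisdiction.
Courts with jurisdiction: the Wynwick Regional Court — 1 in total.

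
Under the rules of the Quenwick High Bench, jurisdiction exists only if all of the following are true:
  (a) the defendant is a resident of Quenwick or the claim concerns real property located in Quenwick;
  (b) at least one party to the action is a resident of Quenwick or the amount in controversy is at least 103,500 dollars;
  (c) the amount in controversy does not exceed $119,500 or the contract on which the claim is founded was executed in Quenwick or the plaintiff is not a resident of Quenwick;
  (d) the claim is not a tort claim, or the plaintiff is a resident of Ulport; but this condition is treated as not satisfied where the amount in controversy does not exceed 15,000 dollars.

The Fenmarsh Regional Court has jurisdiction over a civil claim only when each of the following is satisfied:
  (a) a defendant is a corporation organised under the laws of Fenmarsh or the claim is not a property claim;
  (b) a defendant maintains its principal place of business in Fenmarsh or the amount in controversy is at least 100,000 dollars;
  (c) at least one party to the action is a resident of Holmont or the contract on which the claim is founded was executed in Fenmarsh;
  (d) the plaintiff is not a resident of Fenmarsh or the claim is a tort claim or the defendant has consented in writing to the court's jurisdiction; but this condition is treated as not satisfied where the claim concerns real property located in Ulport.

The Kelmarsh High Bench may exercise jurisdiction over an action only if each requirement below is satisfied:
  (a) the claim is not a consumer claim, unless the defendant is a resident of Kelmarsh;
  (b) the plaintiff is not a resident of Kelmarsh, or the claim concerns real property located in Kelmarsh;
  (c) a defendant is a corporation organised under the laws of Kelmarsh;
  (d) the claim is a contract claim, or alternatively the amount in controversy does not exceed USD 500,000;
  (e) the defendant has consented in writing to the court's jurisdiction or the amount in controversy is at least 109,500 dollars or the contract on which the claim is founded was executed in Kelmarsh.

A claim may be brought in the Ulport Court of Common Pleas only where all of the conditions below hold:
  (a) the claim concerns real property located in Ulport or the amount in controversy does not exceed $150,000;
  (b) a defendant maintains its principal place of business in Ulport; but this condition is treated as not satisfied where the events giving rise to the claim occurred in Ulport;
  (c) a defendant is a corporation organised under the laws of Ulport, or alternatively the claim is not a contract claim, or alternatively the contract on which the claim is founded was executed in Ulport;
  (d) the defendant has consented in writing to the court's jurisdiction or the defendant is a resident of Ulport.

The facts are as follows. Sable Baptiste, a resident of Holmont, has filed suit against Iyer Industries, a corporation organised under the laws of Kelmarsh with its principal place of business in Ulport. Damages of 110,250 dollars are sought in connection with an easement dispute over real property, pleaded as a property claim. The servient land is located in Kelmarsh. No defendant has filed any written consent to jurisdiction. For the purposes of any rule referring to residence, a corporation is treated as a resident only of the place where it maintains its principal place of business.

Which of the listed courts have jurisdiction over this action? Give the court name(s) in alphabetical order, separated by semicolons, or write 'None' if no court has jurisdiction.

the Kelmarsh High Bench; the Ulport Court of Common Pleas

The Quenwick High Bench:
  (a) The defendant resides in Ulport, not Quenwick; the property lies in Kelmarsh, not Quenwick — no alternative holds. Condition not met.
  (b) The amount in controversy is $110,250, which meets the 103,500 dollars floor, so one alternative holds. Met.
  (c) The amount in controversy is 110,250 dollars, within the USD 119,500 ceiling — that alternative is enough. Met.
  (d) The claim is a property claim, not a tort claim — that alternative is enough. The carve-out does not apply: the amount in controversy is USD 110,250, above the USD 15,000 ceiling. Satisfied.
  → No jurisdiction.
The Fenmarsh Regional Court:
  (a) The corporate defendant(s) are organised in Kelmarsh, not Fenmarsh; the claim is a property claim — none of the alternatives is met. Not satisfied.
  (b) The amount in controversy is USD 110,250, which meets the 100,000 dollars floor, which satisfies one of the alternatives. Satisfied.
  (c) Sable Baptiste resides in Holmont — that alternative is enough. Condition met.
  (d) The plaintiff resides in Holmont, which is not Fenmarsh, so this disjunct is met. The exception is not triggered, since the property lies in Kelmarsh, not Ulport. Met.
  → At least one condition fails; no jurisdiction.
The Kelmarsh High Bench:
  (a) The claim is a property claim, not a consumer claim. Met.
  (b) The plaintiff resides in Holmont, which is not Kelmarsh, so this disjunct is met. Satisfied.
  (c) Iyer Industries is organised under the laws of Kelmarsh. Condition met.
  (d) The amount in controversy is $110,250, within the 500,000 dollars ceiling — that alternative is enough. Met.
  (e) The amount in controversy is $110,250, which meets the 109,500 dollars floor, so this disjunct is met. Met.
  → Every requirement is satisfied — jurisdiction.
The Ulport Court of Common Pleas:
  (a) The amount in controversy is 110,250 dollars, within the 150,000 dollars ceiling, so this disjunct is met. Satisfied.
  (b) Iyer Industries has its principal place of business in Ulport. The carve-out does not apply: the operative events occurred in Kelmarsh, not Ulport. Met.
  (c) The claim is a property claim, not a contract claim, which satisfies one of the alternatives. Condition met.
  (d) The defendant resides in Ulport, so one alternative holds. Condition met.
  → The court has jurisdiction.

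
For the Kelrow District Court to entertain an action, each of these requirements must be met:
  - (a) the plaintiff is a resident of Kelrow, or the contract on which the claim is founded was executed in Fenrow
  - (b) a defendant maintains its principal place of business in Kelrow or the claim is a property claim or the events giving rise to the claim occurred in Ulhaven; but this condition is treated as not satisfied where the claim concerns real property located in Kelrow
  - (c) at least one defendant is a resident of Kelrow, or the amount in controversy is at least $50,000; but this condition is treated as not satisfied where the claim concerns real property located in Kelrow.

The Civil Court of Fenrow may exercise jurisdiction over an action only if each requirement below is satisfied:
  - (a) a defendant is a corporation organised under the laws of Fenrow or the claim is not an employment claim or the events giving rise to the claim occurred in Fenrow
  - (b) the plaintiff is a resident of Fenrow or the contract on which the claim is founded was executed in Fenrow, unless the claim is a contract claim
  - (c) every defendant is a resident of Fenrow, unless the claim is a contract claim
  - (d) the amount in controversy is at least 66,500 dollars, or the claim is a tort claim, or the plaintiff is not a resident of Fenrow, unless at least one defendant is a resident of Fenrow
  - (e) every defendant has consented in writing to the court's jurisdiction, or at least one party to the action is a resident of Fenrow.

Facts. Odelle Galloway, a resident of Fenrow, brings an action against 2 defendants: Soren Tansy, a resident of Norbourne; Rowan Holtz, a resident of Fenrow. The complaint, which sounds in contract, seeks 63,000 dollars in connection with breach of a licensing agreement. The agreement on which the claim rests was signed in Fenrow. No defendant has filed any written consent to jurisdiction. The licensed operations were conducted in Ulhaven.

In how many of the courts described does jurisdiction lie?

The Kelrow District Court:
  (a) The contract was executed in Fenrow, so one alternative holds. Condition met.
  (b) The operative events occurred in Ulhaven, so this disjunct is met. The exception is not triggered, since the claim does not concern real property. Met.
  (c) The amount in controversy is $63,000, which meets the $50,000 floor — that alternative is enough. And the carve-out is inapplicable — the claim does not concern real property. Satisfied.
  → Every requirement is satisfied — jurisdiction.
The Civil Court of Fenrow:
  (a) The claim is a contract claim, not an employment claim, so one alternative holds. Met.
  (b) The plaintiff resides in Fenrow, so one alternative holds. Met.
  (c) The defendants reside as follows — Soren Tansy in Norbourne, Rowan Holtz in Fenrow — not all in Fenrow. But the claim is a contract claim, and the 'unless' clause therefore excuses the requirement. Met.
  (d) The amount in controversy is 63,000 dollars, below the $66,500 floor; the claim is a contract claim, not a tort claim; the plaintiff resides in Fenrow — every alternative fails. But Rowan Holtz resides in Fenrow, and the 'unless' clause therefore excuses the requirement. Condition met.
  (e) Odelle Galloway resides in Fenrow, so this disjunct is met. Satisfied.
  → Every requirement is satisfied — jurisdiction.
Courts with jurisdiction: the Kelrow District Court, the Civil Court of Fenrow — 2 in total.

2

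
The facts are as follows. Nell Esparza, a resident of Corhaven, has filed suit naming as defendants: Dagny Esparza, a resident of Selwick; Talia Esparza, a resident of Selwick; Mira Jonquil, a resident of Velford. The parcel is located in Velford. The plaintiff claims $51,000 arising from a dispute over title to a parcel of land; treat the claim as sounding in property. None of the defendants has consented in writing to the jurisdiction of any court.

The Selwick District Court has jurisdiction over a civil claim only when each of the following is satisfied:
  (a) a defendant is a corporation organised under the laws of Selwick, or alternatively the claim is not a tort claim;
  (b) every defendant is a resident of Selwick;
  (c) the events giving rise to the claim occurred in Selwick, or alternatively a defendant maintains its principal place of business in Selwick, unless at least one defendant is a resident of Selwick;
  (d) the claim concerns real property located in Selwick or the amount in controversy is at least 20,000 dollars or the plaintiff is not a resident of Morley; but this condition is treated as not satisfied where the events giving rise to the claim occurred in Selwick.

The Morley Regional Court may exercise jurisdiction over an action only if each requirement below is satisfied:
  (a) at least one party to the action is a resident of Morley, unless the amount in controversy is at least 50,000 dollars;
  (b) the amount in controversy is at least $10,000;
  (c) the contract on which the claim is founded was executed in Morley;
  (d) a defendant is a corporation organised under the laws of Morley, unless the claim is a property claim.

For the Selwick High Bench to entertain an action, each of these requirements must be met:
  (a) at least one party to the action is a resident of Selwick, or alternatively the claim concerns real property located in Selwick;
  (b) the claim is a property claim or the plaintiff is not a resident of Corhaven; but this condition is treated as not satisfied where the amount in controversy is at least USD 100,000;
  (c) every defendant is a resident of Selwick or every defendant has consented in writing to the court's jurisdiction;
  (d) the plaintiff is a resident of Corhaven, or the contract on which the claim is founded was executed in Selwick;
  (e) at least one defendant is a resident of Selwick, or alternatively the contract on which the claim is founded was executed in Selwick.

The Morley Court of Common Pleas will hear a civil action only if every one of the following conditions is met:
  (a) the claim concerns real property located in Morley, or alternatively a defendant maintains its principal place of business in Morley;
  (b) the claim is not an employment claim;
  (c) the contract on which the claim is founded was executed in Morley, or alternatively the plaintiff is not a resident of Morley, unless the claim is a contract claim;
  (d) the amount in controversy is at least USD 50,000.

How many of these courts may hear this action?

0

The Selwick District Court:
  (a) The claim is a property claim, not a tort claim — that alternative is enough. Condition met.
  (b) The defendants reside as follows — Dagny Esparza in Selwick, Talia Esparza in Selwick, Mira Jonquil in Velford — not all in Selwick. Condition not met.
  (c) The operative events occurred in Velford, not Selwick; no defendant is a corporation — no alternative holds. However, Dagny Esparza resides in Selwick, so the 'unless' proviso supplies this condition. Condition met.
  (d) The amount in controversy is 51,000 dollars, which meets the $20,000 floor, so one alternative holds. And the carve-out is inapplicable — the operative events occurred in Velford, not Selwick. Met.
  → The court lacks jurisdiction.
The Morley Regional Court:
  (a) No party resides in Morley. The proviso rescues it, though: the amount in controversy is $51,000, which meets the $50,000 floor. Met.
  (b) The amount in controversy is USD 51,000, which meets the USD 10,000 floor. Satisfied.
  (c) No contract (and hence no place of execution) is alleged. Fails.
  (d) No defendant is a corporation. However, the claim is a property claim, so the 'unless' proviso supplies this condition. Condition met.
  → Not every requirement is met — no jurisdiction.
The Selwick High Bench:
  (a) Dagny Esparza resides in Selwick, which satisfies one of the alternatives. Met.
  (b) The claim is a property claim — that alternative is enough. And the carve-out is inapplicable — the amount in controversy is $51,000, below the USD 100,000 floor. Satisfied.
  (c) The defendants reside as follows — Dagny Esparza in Selwick, Talia Esparza in Selwick, Mira Jonquil in Velford — not all in Selwick; no such written consent has been filed — no alternative holds. Fails.
  (d) The plaintiff resides in Corhaven — that alternative is enough. Condition met.
  (e) Dagny Esparza resides in Selwick — that alternative is enough. Condition met.
  → Not every requirement is met — no jurisdiction.
The Morley Court of Common Pleas:
  (a) The property lies in Velford, not Morley; no defendant is a corporation — no alternative holds. Fails.
  (b) The claim is a property claim, not an employment claim. Condition met.
  (c) The plaintiff resides in Corhaven, which is not Morley, so this disjunct is met. Condition met.
  (d) The amount in controversy is USD 51,000, which meets the $50,000 floor. Met.
  → No jurisdiction.
No court satisfies all of its conditions.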